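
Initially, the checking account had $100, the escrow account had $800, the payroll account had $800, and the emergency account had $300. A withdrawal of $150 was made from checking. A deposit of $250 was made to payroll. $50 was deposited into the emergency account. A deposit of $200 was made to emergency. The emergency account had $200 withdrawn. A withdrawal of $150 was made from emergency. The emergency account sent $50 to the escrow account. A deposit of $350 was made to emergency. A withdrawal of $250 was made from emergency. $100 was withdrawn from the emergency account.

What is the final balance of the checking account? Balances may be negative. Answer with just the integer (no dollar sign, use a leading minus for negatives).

Answer: -50

Derivation:
Tracking account balances step by step:
Start: checking=100, escrow=800, payroll=800, emergency=300
Event 1 (withdraw 150 from checking): checking: 100 - 150 = -50. Balances: checking=-50, escrow=800, payroll=800, emergency=300
Event 2 (deposit 250 to payroll): payroll: 800 + 250 = 1050. Balances: checking=-50, escrow=800, payroll=1050, emergency=300
Event 3 (deposit 50 to emergency): emergency: 300 + 50 = 350. Balances: checking=-50, escrow=800, payroll=1050, emergency=350
Event 4 (deposit 200 to emergency): emergency: 350 + 200 = 550. Balances: checking=-50, escrow=800, payroll=1050, emergency=550
Event 5 (withdraw 200 from emergency): emergency: 550 - 200 = 350. Balances: checking=-50, escrow=800, payroll=1050, emergency=350
Event 6 (withdraw 150 from emergency): emergency: 350 - 150 = 200. Balances: checking=-50, escrow=800, payroll=1050, emergency=200
Event 7 (transfer 50 emergency -> escrow): emergency: 200 - 50 = 150, escrow: 800 + 50 = 850. Balances: checking=-50, escrow=850, payroll=1050, emergency=150
Event 8 (deposit 350 to emergency): emergency: 150 + 350 = 500. Balances: checking=-50, escrow=850, payroll=1050, emergency=500
Event 9 (withdraw 250 from emergency): emergency: 500 - 250 = 250. Balances: checking=-50, escrow=850, payroll=1050, emergency=250
Event 10 (withdraw 100 from emergency): emergency: 250 - 100 = 150. Balances: checking=-50, escrow=850, payroll=1050, emergency=150

Final balance of checking: -50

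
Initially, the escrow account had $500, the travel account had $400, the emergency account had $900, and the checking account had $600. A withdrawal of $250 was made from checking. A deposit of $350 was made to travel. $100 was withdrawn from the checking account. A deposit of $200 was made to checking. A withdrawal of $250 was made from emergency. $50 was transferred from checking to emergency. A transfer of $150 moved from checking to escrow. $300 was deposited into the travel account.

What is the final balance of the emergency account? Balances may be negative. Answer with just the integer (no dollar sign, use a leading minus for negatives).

Answer: 700

Derivation:
Tracking account balances step by step:
Start: escrow=500, travel=400, emergency=900, checking=600
Event 1 (withdraw 250 from checking): checking: 600 - 250 = 350. Balances: escrow=500, travel=400, emergency=900, checking=350
Event 2 (deposit 350 to travel): travel: 400 + 350 = 750. Balances: escrow=500, travel=750, emergency=900, checking=350
Event 3 (withdraw 100 from checking): checking: 350 - 100 = 250. Balances: escrow=500, travel=750, emergency=900, checking=250
Event 4 (deposit 200 to checking): checking: 250 + 200 = 450. Balances: escrow=500, travel=750, emergency=900, checking=450
Event 5 (withdraw 250 from emergency): emergency: 900 - 250 = 650. Balances: escrow=500, travel=750, emergency=650, checking=450
Event 6 (transfer 50 checking -> emergency): checking: 450 - 50 = 400, emergency: 650 + 50 = 700. Balances: escrow=500, travel=750, emergency=700, checking=400
Event 7 (transfer 150 checking -> escrow): checking: 400 - 150 = 250, escrow: 500 + 150 = 650. Balances: escrow=650, travel=750, emergency=700, checking=250
Event 8 (deposit 300 to travel): travel: 750 + 300 = 1050. Balances: escrow=650, travel=1050, emergency=700, checking=250

Final balance of emergency: 700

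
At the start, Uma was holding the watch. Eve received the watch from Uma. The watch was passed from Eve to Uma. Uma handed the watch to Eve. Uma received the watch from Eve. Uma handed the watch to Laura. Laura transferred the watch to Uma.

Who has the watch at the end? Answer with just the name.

Answer: Uma

Derivation:
Tracking the watch through each event:
Start: Uma has the watch.
After event 1: Eve has the watch.
After event 2: Uma has the watch.
After event 3: Eve has the watch.
After event 4: Uma has the watch.
After event 5: Laura has the watch.
After event 6: Uma has the watch.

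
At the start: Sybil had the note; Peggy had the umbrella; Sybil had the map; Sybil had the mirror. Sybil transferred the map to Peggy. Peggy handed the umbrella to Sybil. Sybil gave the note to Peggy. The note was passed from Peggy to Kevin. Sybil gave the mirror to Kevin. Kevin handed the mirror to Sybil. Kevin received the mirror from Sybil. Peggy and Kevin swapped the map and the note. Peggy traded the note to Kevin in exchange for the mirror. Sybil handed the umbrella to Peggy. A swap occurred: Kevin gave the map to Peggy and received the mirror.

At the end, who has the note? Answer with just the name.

Answer: Kevin

Derivation:
Tracking all object holders:
Start: note:Sybil, umbrella:Peggy, map:Sybil, mirror:Sybil
Event 1 (give map: Sybil -> Peggy). State: note:Sybil, umbrella:Peggy, map:Peggy, mirror:Sybil
Event 2 (give umbrella: Peggy -> Sybil). State: note:Sybil, umbrella:Sybil, map:Peggy, mirror:Sybil
Event 3 (give note: Sybil -> Peggy). State: note:Peggy, umbrella:Sybil, map:Peggy, mirror:Sybil
Event 4 (give note: Peggy -> Kevin). State: note:Kevin, umbrella:Sybil, map:Peggy, mirror:Sybil
Event 5 (give mirror: Sybil -> Kevin). State: note:Kevin, umbrella:Sybil, map:Peggy, mirror:Kevin
Event 6 (give mirror: Kevin -> Sybil). State: note:Kevin, umbrella:Sybil, map:Peggy, mirror:Sybil
Event 7 (give mirror: Sybil -> Kevin). State: note:Kevin, umbrella:Sybil, map:Peggy, mirror:Kevin
Event 8 (swap map<->note: now map:Kevin, note:Peggy). State: note:Peggy, umbrella:Sybil, map:Kevin, mirror:Kevin
Event 9 (swap note<->mirror: now note:Kevin, mirror:Peggy). State: note:Kevin, umbrella:Sybil, map:Kevin, mirror:Peggy
Event 10 (give umbrella: Sybil -> Peggy). State: note:Kevin, umbrella:Peggy, map:Kevin, mirror:Peggy
Event 11 (swap map<->mirror: now map:Peggy, mirror:Kevin). State: note:Kevin, umbrella:Peggy, map:Peggy, mirror:Kevin

Final state: note:Kevin, umbrella:Peggy, map:Peggy, mirror:Kevin
The note is held by Kevin.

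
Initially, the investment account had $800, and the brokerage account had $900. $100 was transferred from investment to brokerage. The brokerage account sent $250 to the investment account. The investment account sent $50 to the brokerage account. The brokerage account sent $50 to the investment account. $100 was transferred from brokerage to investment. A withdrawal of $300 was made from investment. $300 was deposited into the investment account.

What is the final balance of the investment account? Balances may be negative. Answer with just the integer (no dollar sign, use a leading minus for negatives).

Answer: 1050

Derivation:
Tracking account balances step by step:
Start: investment=800, brokerage=900
Event 1 (transfer 100 investment -> brokerage): investment: 800 - 100 = 700, brokerage: 900 + 100 = 1000. Balances: investment=700, brokerage=1000
Event 2 (transfer 250 brokerage -> investment): brokerage: 1000 - 250 = 750, investment: 700 + 250 = 950. Balances: investment=950, brokerage=750
Event 3 (transfer 50 investment -> brokerage): investment: 950 - 50 = 900, brokerage: 750 + 50 = 800. Balances: investment=900, brokerage=800
Event 4 (transfer 50 brokerage -> investment): brokerage: 800 - 50 = 750, investment: 900 + 50 = 950. Balances: investment=950, brokerage=750
Event 5 (transfer 100 brokerage -> investment): brokerage: 750 - 100 = 650, investment: 950 + 100 = 1050. Balances: investment=1050, brokerage=650
Event 6 (withdraw 300 from investment): investment: 1050 - 300 = 750. Balances: investment=750, brokerage=650
Event 7 (deposit 300 to investment): investment: 750 + 300 = 1050. Balances: investment=1050, brokerage=650

Final balance of investment: 1050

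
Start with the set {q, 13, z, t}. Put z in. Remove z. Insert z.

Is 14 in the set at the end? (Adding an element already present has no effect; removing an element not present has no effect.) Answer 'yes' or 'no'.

Tracking the set through each operation:
Start: {13, q, t, z}
Event 1 (add z): already present, no change. Set: {13, q, t, z}
Event 2 (remove z): removed. Set: {13, q, t}
Event 3 (add z): added. Set: {13, q, t, z}

Final set: {13, q, t, z} (size 4)
14 is NOT in the final set.

Answer: no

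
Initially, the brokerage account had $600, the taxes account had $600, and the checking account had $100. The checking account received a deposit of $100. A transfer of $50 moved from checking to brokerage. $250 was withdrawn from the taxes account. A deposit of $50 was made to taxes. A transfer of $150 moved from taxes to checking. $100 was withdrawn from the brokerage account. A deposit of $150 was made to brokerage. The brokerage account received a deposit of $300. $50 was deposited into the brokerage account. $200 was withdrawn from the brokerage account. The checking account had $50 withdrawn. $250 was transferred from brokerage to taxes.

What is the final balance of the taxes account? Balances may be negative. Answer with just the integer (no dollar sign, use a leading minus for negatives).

Answer: 500

Derivation:
Tracking account balances step by step:
Start: brokerage=600, taxes=600, checking=100
Event 1 (deposit 100 to checking): checking: 100 + 100 = 200. Balances: brokerage=600, taxes=600, checking=200
Event 2 (transfer 50 checking -> brokerage): checking: 200 - 50 = 150, brokerage: 600 + 50 = 650. Balances: brokerage=650, taxes=600, checking=150
Event 3 (withdraw 250 from taxes): taxes: 600 - 250 = 350. Balances: brokerage=650, taxes=350, checking=150
Event 4 (deposit 50 to taxes): taxes: 350 + 50 = 400. Balances: brokerage=650, taxes=400, checking=150
Event 5 (transfer 150 taxes -> checking): taxes: 400 - 150 = 250, checking: 150 + 150 = 300. Balances: brokerage=650, taxes=250, checking=300
Event 6 (withdraw 100 from brokerage): brokerage: 650 - 100 = 550. Balances: brokerage=550, taxes=250, checking=300
Event 7 (deposit 150 to brokerage): brokerage: 550 + 150 = 700. Balances: brokerage=700, taxes=250, checking=300
Event 8 (deposit 300 to brokerage): brokerage: 700 + 300 = 1000. Balances: brokerage=1000, taxes=250, checking=300
Event 9 (deposit 50 to brokerage): brokerage: 1000 + 50 = 1050. Balances: brokerage=1050, taxes=250, checking=300
Event 10 (withdraw 200 from brokerage): brokerage: 1050 - 200 = 850. Balances: brokerage=850, taxes=250, checking=300
Event 11 (withdraw 50 from checking): checking: 300 - 50 = 250. Balances: brokerage=850, taxes=250, checking=250
Event 12 (transfer 250 brokerage -> taxes): brokerage: 850 - 250 = 600, taxes: 250 + 250 = 500. Balances: brokerage=600, taxes=500, checking=250

Final balance of taxes: 500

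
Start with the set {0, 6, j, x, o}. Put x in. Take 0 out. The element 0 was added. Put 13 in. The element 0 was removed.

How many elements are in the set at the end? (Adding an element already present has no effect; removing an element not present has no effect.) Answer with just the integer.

Answer: 5

Derivation:
Tracking the set through each operation:
Start: {0, 6, j, o, x}
Event 1 (add x): already present, no change. Set: {0, 6, j, o, x}
Event 2 (remove 0): removed. Set: {6, j, o, x}
Event 3 (add 0): added. Set: {0, 6, j, o, x}
Event 4 (add 13): added. Set: {0, 13, 6, j, o, x}
Event 5 (remove 0): removed. Set: {13, 6, j, o, x}

Final set: {13, 6, j, o, x} (size 5)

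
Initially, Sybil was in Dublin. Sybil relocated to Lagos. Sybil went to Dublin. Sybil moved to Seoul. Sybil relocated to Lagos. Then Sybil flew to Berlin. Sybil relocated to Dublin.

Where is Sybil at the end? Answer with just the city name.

Tracking Sybil's location:
Start: Sybil is in Dublin.
After move 1: Dublin -> Lagos. Sybil is in Lagos.
After move 2: Lagos -> Dublin. Sybil is in Dublin.
After move 3: Dublin -> Seoul. Sybil is in Seoul.
After move 4: Seoul -> Lagos. Sybil is in Lagos.
After move 5: Lagos -> Berlin. Sybil is in Berlin.
After move 6: Berlin -> Dublin. Sybil is in Dublin.

Answer: Dublin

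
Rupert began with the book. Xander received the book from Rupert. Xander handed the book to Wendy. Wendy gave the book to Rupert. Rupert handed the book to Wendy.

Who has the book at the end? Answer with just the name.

Answer: Wendy

Derivation:
Tracking the book through each event:
Start: Rupert has the book.
After event 1: Xander has the book.
After event 2: Wendy has the book.
After event 3: Rupert has the book.
After event 4: Wendy has the book.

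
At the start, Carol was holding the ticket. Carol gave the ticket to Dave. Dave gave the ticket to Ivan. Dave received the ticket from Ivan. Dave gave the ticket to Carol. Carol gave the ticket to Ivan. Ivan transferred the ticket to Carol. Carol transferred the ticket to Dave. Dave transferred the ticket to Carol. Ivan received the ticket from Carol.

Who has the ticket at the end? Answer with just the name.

Answer: Ivan

Derivation:
Tracking the ticket through each event:
Start: Carol has the ticket.
After event 1: Dave has the ticket.
After event 2: Ivan has the ticket.
After event 3: Dave has the ticket.
After event 4: Carol has the ticket.
After event 5: Ivan has the ticket.
After event 6: Carol has the ticket.
After event 7: Dave has the ticket.
After event 8: Carol has the ticket.
After event 9: Ivan has the ticket.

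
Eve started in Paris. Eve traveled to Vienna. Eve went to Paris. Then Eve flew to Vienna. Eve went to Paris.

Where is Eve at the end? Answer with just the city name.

Tracking Eve's location:
Start: Eve is in Paris.
After move 1: Paris -> Vienna. Eve is in Vienna.
After move 2: Vienna -> Paris. Eve is in Paris.
After move 3: Paris -> Vienna. Eve is in Vienna.
After move 4: Vienna -> Paris. Eve is in Paris.

Answer: Paris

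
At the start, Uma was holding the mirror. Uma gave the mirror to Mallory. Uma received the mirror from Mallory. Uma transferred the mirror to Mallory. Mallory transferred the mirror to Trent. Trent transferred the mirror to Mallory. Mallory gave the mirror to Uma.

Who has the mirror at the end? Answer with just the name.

Answer: Uma

Derivation:
Tracking the mirror through each event:
Start: Uma has the mirror.
After event 1: Mallory has the mirror.
After event 2: Uma has the mirror.
After event 3: Mallory has the mirror.
After event 4: Trent has the mirror.
After event 5: Mallory has the mirror.
After event 6: Uma has the mirror.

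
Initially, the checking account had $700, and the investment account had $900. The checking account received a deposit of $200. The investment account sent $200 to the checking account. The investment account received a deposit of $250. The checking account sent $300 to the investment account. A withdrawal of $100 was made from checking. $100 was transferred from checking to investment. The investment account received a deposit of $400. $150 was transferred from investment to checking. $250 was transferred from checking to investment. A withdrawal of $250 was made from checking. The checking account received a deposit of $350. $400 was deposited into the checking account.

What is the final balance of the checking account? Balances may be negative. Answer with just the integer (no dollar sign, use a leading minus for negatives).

Tracking account balances step by step:
Start: checking=700, investment=900
Event 1 (deposit 200 to checking): checking: 700 + 200 = 900. Balances: checking=900, investment=900
Event 2 (transfer 200 investment -> checking): investment: 900 - 200 = 700, checking: 900 + 200 = 1100. Balances: checking=1100, investment=700
Event 3 (deposit 250 to investment): investment: 700 + 250 = 950. Balances: checking=1100, investment=950
Event 4 (transfer 300 checking -> investment): checking: 1100 - 300 = 800, investment: 950 + 300 = 1250. Balances: checking=800, investment=1250
Event 5 (withdraw 100 from checking): checking: 800 - 100 = 700. Balances: checking=700, investment=1250
Event 6 (transfer 100 checking -> investment): checking: 700 - 100 = 600, investment: 1250 + 100 = 1350. Balances: checking=600, investment=1350
Event 7 (deposit 400 to investment): investment: 1350 + 400 = 1750. Balances: checking=600, investment=1750
Event 8 (transfer 150 investment -> checking): investment: 1750 - 150 = 1600, checking: 600 + 150 = 750. Balances: checking=750, investment=1600
Event 9 (transfer 250 checking -> investment): checking: 750 - 250 = 500, investment: 1600 + 250 = 1850. Balances: checking=500, investment=1850
Event 10 (withdraw 250 from checking): checking: 500 - 250 = 250. Balances: checking=250, investment=1850
Event 11 (deposit 350 to checking): checking: 250 + 350 = 600. Balances: checking=600, investment=1850
Event 12 (deposit 400 to checking): checking: 600 + 400 = 1000. Balances: checking=1000, investment=1850

Final balance of checking: 1000

Answer: 1000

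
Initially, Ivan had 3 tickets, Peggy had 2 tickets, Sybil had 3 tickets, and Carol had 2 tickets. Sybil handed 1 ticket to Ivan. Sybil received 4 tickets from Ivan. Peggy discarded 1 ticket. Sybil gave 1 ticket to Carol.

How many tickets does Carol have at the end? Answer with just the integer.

Answer: 3

Derivation:
Tracking counts step by step:
Start: Ivan=3, Peggy=2, Sybil=3, Carol=2
Event 1 (Sybil -> Ivan, 1): Sybil: 3 -> 2, Ivan: 3 -> 4. State: Ivan=4, Peggy=2, Sybil=2, Carol=2
Event 2 (Ivan -> Sybil, 4): Ivan: 4 -> 0, Sybil: 2 -> 6. State: Ivan=0, Peggy=2, Sybil=6, Carol=2
Event 3 (Peggy -1): Peggy: 2 -> 1. State: Ivan=0, Peggy=1, Sybil=6, Carol=2
Event 4 (Sybil -> Carol, 1): Sybil: 6 -> 5, Carol: 2 -> 3. State: Ivan=0, Peggy=1, Sybil=5, Carol=3

Carol's final count: 3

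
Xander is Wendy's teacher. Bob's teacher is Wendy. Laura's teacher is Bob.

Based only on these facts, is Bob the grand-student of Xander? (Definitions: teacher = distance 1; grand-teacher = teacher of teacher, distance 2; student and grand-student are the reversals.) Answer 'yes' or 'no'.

Reconstructing the teacher chain from the given facts:
  Xander -> Wendy -> Bob -> Laura
(each arrow means 'teacher of the next')
Positions in the chain (0 = top):
  position of Xander: 0
  position of Wendy: 1
  position of Bob: 2
  position of Laura: 3

Bob is at position 2, Xander is at position 0; signed distance (j - i) = -2.
'grand-student' requires j - i = -2. Actual distance is -2, so the relation HOLDS.

Answer: yes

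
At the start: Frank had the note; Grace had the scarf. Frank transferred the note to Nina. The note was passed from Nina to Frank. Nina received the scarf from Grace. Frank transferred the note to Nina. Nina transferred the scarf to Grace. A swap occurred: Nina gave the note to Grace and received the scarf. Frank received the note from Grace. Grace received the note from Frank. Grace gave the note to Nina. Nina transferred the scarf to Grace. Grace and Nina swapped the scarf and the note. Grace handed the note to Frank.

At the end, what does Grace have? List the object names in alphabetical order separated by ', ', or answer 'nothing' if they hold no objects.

Answer: nothing

Derivation:
Tracking all object holders:
Start: note:Frank, scarf:Grace
Event 1 (give note: Frank -> Nina). State: note:Nina, scarf:Grace
Event 2 (give note: Nina -> Frank). State: note:Frank, scarf:Grace
Event 3 (give scarf: Grace -> Nina). State: note:Frank, scarf:Nina
Event 4 (give note: Frank -> Nina). State: note:Nina, scarf:Nina
Event 5 (give scarf: Nina -> Grace). State: note:Nina, scarf:Grace
Event 6 (swap note<->scarf: now note:Grace, scarf:Nina). State: note:Grace, scarf:Nina
Event 7 (give note: Grace -> Frank). State: note:Frank, scarf:Nina
Event 8 (give note: Frank -> Grace). State: note:Grace, scarf:Nina
Event 9 (give note: Grace -> Nina). State: note:Nina, scarf:Nina
Event 10 (give scarf: Nina -> Grace). State: note:Nina, scarf:Grace
Event 11 (swap scarf<->note: now scarf:Nina, note:Grace). State: note:Grace, scarf:Nina
Event 12 (give note: Grace -> Frank). State: note:Frank, scarf:Nina

Final state: note:Frank, scarf:Nina
Grace holds: (nothing).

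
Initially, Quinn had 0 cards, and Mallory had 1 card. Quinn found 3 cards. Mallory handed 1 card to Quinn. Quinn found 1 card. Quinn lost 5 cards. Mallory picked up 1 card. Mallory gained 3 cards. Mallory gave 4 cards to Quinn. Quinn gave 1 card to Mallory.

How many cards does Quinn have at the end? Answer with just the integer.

Tracking counts step by step:
Start: Quinn=0, Mallory=1
Event 1 (Quinn +3): Quinn: 0 -> 3. State: Quinn=3, Mallory=1
Event 2 (Mallory -> Quinn, 1): Mallory: 1 -> 0, Quinn: 3 -> 4. State: Quinn=4, Mallory=0
Event 3 (Quinn +1): Quinn: 4 -> 5. State: Quinn=5, Mallory=0
Event 4 (Quinn -5): Quinn: 5 -> 0. State: Quinn=0, Mallory=0
Event 5 (Mallory +1): Mallory: 0 -> 1. State: Quinn=0, Mallory=1
Event 6 (Mallory +3): Mallory: 1 -> 4. State: Quinn=0, Mallory=4
Event 7 (Mallory -> Quinn, 4): Mallory: 4 -> 0, Quinn: 0 -> 4. State: Quinn=4, Mallory=0
Event 8 (Quinn -> Mallory, 1): Quinn: 4 -> 3, Mallory: 0 -> 1. State: Quinn=3, Mallory=1

Quinn's final count: 3

Answer: 3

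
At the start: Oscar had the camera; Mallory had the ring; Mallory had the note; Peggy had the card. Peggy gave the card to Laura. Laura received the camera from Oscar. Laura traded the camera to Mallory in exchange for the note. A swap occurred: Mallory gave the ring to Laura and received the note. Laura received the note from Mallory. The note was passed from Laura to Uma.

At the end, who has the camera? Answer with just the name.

Answer: Mallory

Derivation:
Tracking all object holders:
Start: camera:Oscar, ring:Mallory, note:Mallory, card:Peggy
Event 1 (give card: Peggy -> Laura). State: camera:Oscar, ring:Mallory, note:Mallory, card:Laura
Event 2 (give camera: Oscar -> Laura). State: camera:Laura, ring:Mallory, note:Mallory, card:Laura
Event 3 (swap camera<->note: now camera:Mallory, note:Laura). State: camera:Mallory, ring:Mallory, note:Laura, card:Laura
Event 4 (swap ring<->note: now ring:Laura, note:Mallory). State: camera:Mallory, ring:Laura, note:Mallory, card:Laura
Event 5 (give note: Mallory -> Laura). State: camera:Mallory, ring:Laura, note:Laura, card:Laura
Event 6 (give note: Laura -> Uma). State: camera:Mallory, ring:Laura, note:Uma, card:Laura

Final state: camera:Mallory, ring:Laura, note:Uma, card:Laura
The camera is held by Mallory.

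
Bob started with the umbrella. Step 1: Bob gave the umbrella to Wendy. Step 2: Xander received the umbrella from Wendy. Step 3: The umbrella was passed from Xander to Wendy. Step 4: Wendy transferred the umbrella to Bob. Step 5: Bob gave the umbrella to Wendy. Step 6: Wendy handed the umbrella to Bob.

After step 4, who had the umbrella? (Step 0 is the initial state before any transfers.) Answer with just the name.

Tracking the umbrella holder through step 4:
After step 0 (start): Bob
After step 1: Wendy
After step 2: Xander
After step 3: Wendy
After step 4: Bob

At step 4, the holder is Bob.

Answer: Bob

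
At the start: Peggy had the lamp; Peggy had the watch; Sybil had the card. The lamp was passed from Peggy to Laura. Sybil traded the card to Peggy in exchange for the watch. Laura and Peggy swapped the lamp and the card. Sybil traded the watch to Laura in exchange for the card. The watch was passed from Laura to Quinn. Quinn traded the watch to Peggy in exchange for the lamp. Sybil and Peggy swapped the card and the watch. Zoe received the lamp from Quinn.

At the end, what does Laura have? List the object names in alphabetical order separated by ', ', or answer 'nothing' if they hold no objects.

Answer: nothing

Derivation:
Tracking all object holders:
Start: lamp:Peggy, watch:Peggy, card:Sybil
Event 1 (give lamp: Peggy -> Laura). State: lamp:Laura, watch:Peggy, card:Sybil
Event 2 (swap card<->watch: now card:Peggy, watch:Sybil). State: lamp:Laura, watch:Sybil, card:Peggy
Event 3 (swap lamp<->card: now lamp:Peggy, card:Laura). State: lamp:Peggy, watch:Sybil, card:Laura
Event 4 (swap watch<->card: now watch:Laura, card:Sybil). State: lamp:Peggy, watch:Laura, card:Sybil
Event 5 (give watch: Laura -> Quinn). State: lamp:Peggy, watch:Quinn, card:Sybil
Event 6 (swap watch<->lamp: now watch:Peggy, lamp:Quinn). State: lamp:Quinn, watch:Peggy, card:Sybil
Event 7 (swap card<->watch: now card:Peggy, watch:Sybil). State: lamp:Quinn, watch:Sybil, card:Peggy
Event 8 (give lamp: Quinn -> Zoe). State: lamp:Zoe, watch:Sybil, card:Peggy

Final state: lamp:Zoe, watch:Sybil, card:Peggy
Laura holds: (nothing).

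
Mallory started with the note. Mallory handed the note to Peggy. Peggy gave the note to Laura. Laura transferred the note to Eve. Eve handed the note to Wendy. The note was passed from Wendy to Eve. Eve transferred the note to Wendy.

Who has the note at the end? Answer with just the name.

Tracking the note through each event:
Start: Mallory has the note.
After event 1: Peggy has the note.
After event 2: Laura has the note.
After event 3: Eve has the note.
After event 4: Wendy has the note.
After event 5: Eve has the note.
After event 6: Wendy has the note.

Answer: Wendy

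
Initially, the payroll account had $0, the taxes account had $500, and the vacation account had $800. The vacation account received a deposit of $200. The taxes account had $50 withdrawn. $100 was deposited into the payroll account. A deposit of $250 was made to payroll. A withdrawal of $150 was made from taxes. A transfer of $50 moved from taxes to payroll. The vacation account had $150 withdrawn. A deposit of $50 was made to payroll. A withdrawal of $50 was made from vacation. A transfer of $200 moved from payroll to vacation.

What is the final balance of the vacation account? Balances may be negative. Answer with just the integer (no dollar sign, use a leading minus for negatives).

Tracking account balances step by step:
Start: payroll=0, taxes=500, vacation=800
Event 1 (deposit 200 to vacation): vacation: 800 + 200 = 1000. Balances: payroll=0, taxes=500, vacation=1000
Event 2 (withdraw 50 from taxes): taxes: 500 - 50 = 450. Balances: payroll=0, taxes=450, vacation=1000
Event 3 (deposit 100 to payroll): payroll: 0 + 100 = 100. Balances: payroll=100, taxes=450, vacation=1000
Event 4 (deposit 250 to payroll): payroll: 100 + 250 = 350. Balances: payroll=350, taxes=450, vacation=1000
Event 5 (withdraw 150 from taxes): taxes: 450 - 150 = 300. Balances: payroll=350, taxes=300, vacation=1000
Event 6 (transfer 50 taxes -> payroll): taxes: 300 - 50 = 250, payroll: 350 + 50 = 400. Balances: payroll=400, taxes=250, vacation=1000
Event 7 (withdraw 150 from vacation): vacation: 1000 - 150 = 850. Balances: payroll=400, taxes=250, vacation=850
Event 8 (deposit 50 to payroll): payroll: 400 + 50 = 450. Balances: payroll=450, taxes=250, vacation=850
Event 9 (withdraw 50 from vacation): vacation: 850 - 50 = 800. Balances: payroll=450, taxes=250, vacation=800
Event 10 (transfer 200 payroll -> vacation): payroll: 450 - 200 = 250, vacation: 800 + 200 = 1000. Balances: payroll=250, taxes=250, vacation=1000

Final balance of vacation: 1000

Answer: 1000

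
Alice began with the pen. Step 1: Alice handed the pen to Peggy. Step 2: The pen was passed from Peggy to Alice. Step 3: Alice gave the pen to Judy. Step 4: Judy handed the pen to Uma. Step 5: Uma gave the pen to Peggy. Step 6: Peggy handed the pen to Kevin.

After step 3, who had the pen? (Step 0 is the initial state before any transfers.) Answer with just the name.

Tracking the pen holder through step 3:
After step 0 (start): Alice
After step 1: Peggy
After step 2: Alice
After step 3: Judy

At step 3, the holder is Judy.

Answer: Judy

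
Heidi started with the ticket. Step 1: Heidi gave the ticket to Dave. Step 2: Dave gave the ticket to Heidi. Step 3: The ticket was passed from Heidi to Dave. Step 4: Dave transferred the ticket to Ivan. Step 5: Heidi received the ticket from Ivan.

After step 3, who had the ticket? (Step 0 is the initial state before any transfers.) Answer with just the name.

Tracking the ticket holder through step 3:
After step 0 (start): Heidi
After step 1: Dave
After step 2: Heidi
After step 3: Dave

At step 3, the holder is Dave.

Answer: Dave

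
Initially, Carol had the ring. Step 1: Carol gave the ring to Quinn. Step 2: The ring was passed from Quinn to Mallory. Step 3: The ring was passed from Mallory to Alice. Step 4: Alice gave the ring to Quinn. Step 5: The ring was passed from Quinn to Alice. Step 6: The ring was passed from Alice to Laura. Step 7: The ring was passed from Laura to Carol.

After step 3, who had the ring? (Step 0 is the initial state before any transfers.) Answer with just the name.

Answer: Alice

Derivation:
Tracking the ring holder through step 3:
After step 0 (start): Carol
After step 1: Quinn
After step 2: Mallory
After step 3: Alice

At step 3, the holder is Alice.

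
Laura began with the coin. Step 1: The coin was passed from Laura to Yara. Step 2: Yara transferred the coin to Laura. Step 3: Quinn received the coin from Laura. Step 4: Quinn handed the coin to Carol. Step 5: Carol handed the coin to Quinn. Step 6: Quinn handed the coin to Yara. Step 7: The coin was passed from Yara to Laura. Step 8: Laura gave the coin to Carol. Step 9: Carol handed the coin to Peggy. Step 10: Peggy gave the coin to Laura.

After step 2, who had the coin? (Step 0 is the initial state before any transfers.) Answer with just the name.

Tracking the coin holder through step 2:
After step 0 (start): Laura
After step 1: Yara
After step 2: Laura

At step 2, the holder is Laura.

Answer: Laura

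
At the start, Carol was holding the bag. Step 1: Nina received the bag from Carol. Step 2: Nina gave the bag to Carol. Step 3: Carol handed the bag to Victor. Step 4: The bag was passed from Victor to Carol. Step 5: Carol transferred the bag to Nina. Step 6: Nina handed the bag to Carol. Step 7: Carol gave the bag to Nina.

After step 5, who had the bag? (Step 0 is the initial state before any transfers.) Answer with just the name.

Tracking the bag holder through step 5:
After step 0 (start): Carol
After step 1: Nina
After step 2: Carol
After step 3: Victor
After step 4: Carol
After step 5: Nina

At step 5, the holder is Nina.

Answer: Nina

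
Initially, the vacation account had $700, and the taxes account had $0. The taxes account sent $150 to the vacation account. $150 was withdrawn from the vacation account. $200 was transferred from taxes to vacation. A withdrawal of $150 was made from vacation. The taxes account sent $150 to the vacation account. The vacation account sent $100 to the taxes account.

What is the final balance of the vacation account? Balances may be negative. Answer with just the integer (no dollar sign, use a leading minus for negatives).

Tracking account balances step by step:
Start: vacation=700, taxes=0
Event 1 (transfer 150 taxes -> vacation): taxes: 0 - 150 = -150, vacation: 700 + 150 = 850. Balances: vacation=850, taxes=-150
Event 2 (withdraw 150 from vacation): vacation: 850 - 150 = 700. Balances: vacation=700, taxes=-150
Event 3 (transfer 200 taxes -> vacation): taxes: -150 - 200 = -350, vacation: 700 + 200 = 900. Balances: vacation=900, taxes=-350
Event 4 (withdraw 150 from vacation): vacation: 900 - 150 = 750. Balances: vacation=750, taxes=-350
Event 5 (transfer 150 taxes -> vacation): taxes: -350 - 150 = -500, vacation: 750 + 150 = 900. Balances: vacation=900, taxes=-500
Event 6 (transfer 100 vacation -> taxes): vacation: 900 - 100 = 800, taxes: -500 + 100 = -400. Balances: vacation=800, taxes=-400

Final balance of vacation: 800

Answer: 800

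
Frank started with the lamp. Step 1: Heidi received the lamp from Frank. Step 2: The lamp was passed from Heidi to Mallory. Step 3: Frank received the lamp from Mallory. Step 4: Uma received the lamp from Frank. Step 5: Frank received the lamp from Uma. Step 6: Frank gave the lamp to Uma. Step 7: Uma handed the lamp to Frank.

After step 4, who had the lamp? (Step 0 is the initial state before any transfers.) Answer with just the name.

Tracking the lamp holder through step 4:
After step 0 (start): Frank
After step 1: Heidi
After step 2: Mallory
After step 3: Frank
After step 4: Uma

At step 4, the holder is Uma.

Answer: Uma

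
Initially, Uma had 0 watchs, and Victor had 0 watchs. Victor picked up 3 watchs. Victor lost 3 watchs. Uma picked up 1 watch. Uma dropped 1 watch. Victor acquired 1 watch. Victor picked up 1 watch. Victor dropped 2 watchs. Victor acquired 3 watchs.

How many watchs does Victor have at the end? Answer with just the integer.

Tracking counts step by step:
Start: Uma=0, Victor=0
Event 1 (Victor +3): Victor: 0 -> 3. State: Uma=0, Victor=3
Event 2 (Victor -3): Victor: 3 -> 0. State: Uma=0, Victor=0
Event 3 (Uma +1): Uma: 0 -> 1. State: Uma=1, Victor=0
Event 4 (Uma -1): Uma: 1 -> 0. State: Uma=0, Victor=0
Event 5 (Victor +1): Victor: 0 -> 1. State: Uma=0, Victor=1
Event 6 (Victor +1): Victor: 1 -> 2. State: Uma=0, Victor=2
Event 7 (Victor -2): Victor: 2 -> 0. State: Uma=0, Victor=0
Event 8 (Victor +3): Victor: 0 -> 3. State: Uma=0, Victor=3

Victor's final count: 3

Answer: 3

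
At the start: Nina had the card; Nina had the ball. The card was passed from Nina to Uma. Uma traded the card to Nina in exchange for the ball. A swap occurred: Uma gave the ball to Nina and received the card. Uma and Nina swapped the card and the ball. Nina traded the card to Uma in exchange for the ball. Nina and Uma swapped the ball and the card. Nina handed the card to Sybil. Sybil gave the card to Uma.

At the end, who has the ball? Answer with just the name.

Tracking all object holders:
Start: card:Nina, ball:Nina
Event 1 (give card: Nina -> Uma). State: card:Uma, ball:Nina
Event 2 (swap card<->ball: now card:Nina, ball:Uma). State: card:Nina, ball:Uma
Event 3 (swap ball<->card: now ball:Nina, card:Uma). State: card:Uma, ball:Nina
Event 4 (swap card<->ball: now card:Nina, ball:Uma). State: card:Nina, ball:Uma
Event 5 (swap card<->ball: now card:Uma, ball:Nina). State: card:Uma, ball:Nina
Event 6 (swap ball<->card: now ball:Uma, card:Nina). State: card:Nina, ball:Uma
Event 7 (give card: Nina -> Sybil). State: card:Sybil, ball:Uma
Event 8 (give card: Sybil -> Uma). State: card:Uma, ball:Uma

Final state: card:Uma, ball:Uma
The ball is held by Uma.

Answer: Uma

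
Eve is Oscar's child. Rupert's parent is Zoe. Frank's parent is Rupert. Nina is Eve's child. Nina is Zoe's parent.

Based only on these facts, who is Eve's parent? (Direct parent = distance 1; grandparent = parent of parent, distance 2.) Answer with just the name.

Reconstructing the parent chain from the given facts:
  Oscar -> Eve -> Nina -> Zoe -> Rupert -> Frank
(each arrow means 'parent of the next')
Positions in the chain (0 = top):
  position of Oscar: 0
  position of Eve: 1
  position of Nina: 2
  position of Zoe: 3
  position of Rupert: 4
  position of Frank: 5

Eve is at position 1; the parent is 1 step up the chain, i.e. position 0: Oscar.

Answer: Oscar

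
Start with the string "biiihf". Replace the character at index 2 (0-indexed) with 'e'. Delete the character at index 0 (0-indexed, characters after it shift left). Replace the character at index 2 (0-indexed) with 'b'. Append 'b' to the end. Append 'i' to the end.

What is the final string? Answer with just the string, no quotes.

Answer: iebhfbi

Derivation:
Applying each edit step by step:
Start: "biiihf"
Op 1 (replace idx 2: 'i' -> 'e'): "biiihf" -> "bieihf"
Op 2 (delete idx 0 = 'b'): "bieihf" -> "ieihf"
Op 3 (replace idx 2: 'i' -> 'b'): "ieihf" -> "iebhf"
Op 4 (append 'b'): "iebhf" -> "iebhfb"
Op 5 (append 'i'): "iebhfb" -> "iebhfbi"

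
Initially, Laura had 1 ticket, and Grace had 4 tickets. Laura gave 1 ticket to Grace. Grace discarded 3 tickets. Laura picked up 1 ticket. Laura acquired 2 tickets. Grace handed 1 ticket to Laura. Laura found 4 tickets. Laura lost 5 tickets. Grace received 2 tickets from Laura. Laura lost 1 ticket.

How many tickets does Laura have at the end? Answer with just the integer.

Tracking counts step by step:
Start: Laura=1, Grace=4
Event 1 (Laura -> Grace, 1): Laura: 1 -> 0, Grace: 4 -> 5. State: Laura=0, Grace=5
Event 2 (Grace -3): Grace: 5 -> 2. State: Laura=0, Grace=2
Event 3 (Laura +1): Laura: 0 -> 1. State: Laura=1, Grace=2
Event 4 (Laura +2): Laura: 1 -> 3. State: Laura=3, Grace=2
Event 5 (Grace -> Laura, 1): Grace: 2 -> 1, Laura: 3 -> 4. State: Laura=4, Grace=1
Event 6 (Laura +4): Laura: 4 -> 8. State: Laura=8, Grace=1
Event 7 (Laura -5): Laura: 8 -> 3. State: Laura=3, Grace=1
Event 8 (Laura -> Grace, 2): Laura: 3 -> 1, Grace: 1 -> 3. State: Laura=1, Grace=3
Event 9 (Laura -1): Laura: 1 -> 0. State: Laura=0, Grace=3

Laura's final count: 0

Answer: 0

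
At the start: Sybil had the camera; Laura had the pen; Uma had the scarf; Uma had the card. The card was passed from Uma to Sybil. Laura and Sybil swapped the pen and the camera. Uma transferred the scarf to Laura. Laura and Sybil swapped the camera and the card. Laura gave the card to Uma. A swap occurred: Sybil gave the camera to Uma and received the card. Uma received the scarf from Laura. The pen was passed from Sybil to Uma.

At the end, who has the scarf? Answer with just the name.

Answer: Uma

Derivation:
Tracking all object holders:
Start: camera:Sybil, pen:Laura, scarf:Uma, card:Uma
Event 1 (give card: Uma -> Sybil). State: camera:Sybil, pen:Laura, scarf:Uma, card:Sybil
Event 2 (swap pen<->camera: now pen:Sybil, camera:Laura). State: camera:Laura, pen:Sybil, scarf:Uma, card:Sybil
Event 3 (give scarf: Uma -> Laura). State: camera:Laura, pen:Sybil, scarf:Laura, card:Sybil
Event 4 (swap camera<->card: now camera:Sybil, card:Laura). State: camera:Sybil, pen:Sybil, scarf:Laura, card:Laura
Event 5 (give card: Laura -> Uma). State: camera:Sybil, pen:Sybil, scarf:Laura, card:Uma
Event 6 (swap camera<->card: now camera:Uma, card:Sybil). State: camera:Uma, pen:Sybil, scarf:Laura, card:Sybil
Event 7 (give scarf: Laura -> Uma). State: camera:Uma, pen:Sybil, scarf:Uma, card:Sybil
Event 8 (give pen: Sybil -> Uma). State: camera:Uma, pen:Uma, scarf:Uma, card:Sybil

Final state: camera:Uma, pen:Uma, scarf:Uma, card:Sybil
The scarf is held by Uma.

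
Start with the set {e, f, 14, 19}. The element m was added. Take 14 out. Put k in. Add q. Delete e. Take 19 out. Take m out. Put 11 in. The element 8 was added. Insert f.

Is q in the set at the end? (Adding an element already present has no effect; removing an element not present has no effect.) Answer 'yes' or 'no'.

Tracking the set through each operation:
Start: {14, 19, e, f}
Event 1 (add m): added. Set: {14, 19, e, f, m}
Event 2 (remove 14): removed. Set: {19, e, f, m}
Event 3 (add k): added. Set: {19, e, f, k, m}
Event 4 (add q): added. Set: {19, e, f, k, m, q}
Event 5 (remove e): removed. Set: {19, f, k, m, q}
Event 6 (remove 19): removed. Set: {f, k, m, q}
Event 7 (remove m): removed. Set: {f, k, q}
Event 8 (add 11): added. Set: {11, f, k, q}
Event 9 (add 8): added. Set: {11, 8, f, k, q}
Event 10 (add f): already present, no change. Set: {11, 8, f, k, q}

Final set: {11, 8, f, k, q} (size 5)
q is in the final set.

Answer: yes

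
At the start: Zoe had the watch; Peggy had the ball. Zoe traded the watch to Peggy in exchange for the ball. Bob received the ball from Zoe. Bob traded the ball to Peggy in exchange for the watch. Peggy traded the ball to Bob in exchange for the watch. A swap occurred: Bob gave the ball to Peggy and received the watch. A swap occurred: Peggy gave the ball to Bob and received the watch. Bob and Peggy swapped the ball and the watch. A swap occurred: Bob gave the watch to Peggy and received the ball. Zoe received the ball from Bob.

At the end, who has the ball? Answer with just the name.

Tracking all object holders:
Start: watch:Zoe, ball:Peggy
Event 1 (swap watch<->ball: now watch:Peggy, ball:Zoe). State: watch:Peggy, ball:Zoe
Event 2 (give ball: Zoe -> Bob). State: watch:Peggy, ball:Bob
Event 3 (swap ball<->watch: now ball:Peggy, watch:Bob). State: watch:Bob, ball:Peggy
Event 4 (swap ball<->watch: now ball:Bob, watch:Peggy). State: watch:Peggy, ball:Bob
Event 5 (swap ball<->watch: now ball:Peggy, watch:Bob). State: watch:Bob, ball:Peggy
Event 6 (swap ball<->watch: now ball:Bob, watch:Peggy). State: watch:Peggy, ball:Bob
Event 7 (swap ball<->watch: now ball:Peggy, watch:Bob). State: watch:Bob, ball:Peggy
Event 8 (swap watch<->ball: now watch:Peggy, ball:Bob). State: watch:Peggy, ball:Bob
Event 9 (give ball: Bob -> Zoe). State: watch:Peggy, ball:Zoe

Final state: watch:Peggy, ball:Zoe
The ball is held by Zoe.

Answer: Zoe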